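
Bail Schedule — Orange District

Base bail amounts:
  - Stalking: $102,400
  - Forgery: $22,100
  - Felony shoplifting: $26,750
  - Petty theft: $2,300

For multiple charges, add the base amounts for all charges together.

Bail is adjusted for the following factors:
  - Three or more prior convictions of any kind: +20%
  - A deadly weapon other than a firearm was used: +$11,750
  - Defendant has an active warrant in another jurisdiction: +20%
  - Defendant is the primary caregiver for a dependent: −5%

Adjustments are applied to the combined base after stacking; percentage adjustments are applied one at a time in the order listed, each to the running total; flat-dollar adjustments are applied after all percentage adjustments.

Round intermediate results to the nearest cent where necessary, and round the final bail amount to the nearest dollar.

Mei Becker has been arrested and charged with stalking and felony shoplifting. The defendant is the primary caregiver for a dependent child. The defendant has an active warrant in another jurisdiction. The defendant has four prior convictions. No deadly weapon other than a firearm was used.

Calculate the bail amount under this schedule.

Base amounts from the schedule: stalking $102,400; felony shoplifting $26,750.
Stacking rule: sum of all bases. $102,400 + $26,750 = $129,150.
Three or more prior convictions of any kind (+20%): $129,150 × 1.2 = $154,980.
Defendant has an active warrant in another jurisdiction (+20%): $154,980 × 1.2 = $185,976.
Defendant is the primary caregiver for a dependent (−5%): $185,976 × 0.95 = $176,677.20.
Rounded to the nearest dollar: $176,677.

$176,677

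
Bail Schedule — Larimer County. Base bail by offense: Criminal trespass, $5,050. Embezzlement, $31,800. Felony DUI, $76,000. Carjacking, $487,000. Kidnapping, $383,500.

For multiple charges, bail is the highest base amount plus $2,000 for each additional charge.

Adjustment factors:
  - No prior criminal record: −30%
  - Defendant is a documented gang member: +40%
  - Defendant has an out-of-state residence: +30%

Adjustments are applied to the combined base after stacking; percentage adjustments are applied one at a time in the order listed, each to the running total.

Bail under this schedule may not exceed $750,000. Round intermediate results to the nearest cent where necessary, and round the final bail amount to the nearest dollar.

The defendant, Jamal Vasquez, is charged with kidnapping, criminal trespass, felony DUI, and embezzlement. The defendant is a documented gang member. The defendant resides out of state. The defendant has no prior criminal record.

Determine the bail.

Base amounts from the schedule: kidnapping $383,500; criminal trespass $5,050; felony DUI $76,000; embezzlement $31,800.
Stacking rule: highest base plus $2,000 per additional charge. Highest is kidnapping at $383,500; 3 additional charges → +$6,000. Combined base = $389,500.
No prior criminal record (−30%): $389,500 × 0.7 = $272,650.
Defendant is a documented gang member (+40%): $272,650 × 1.4 = $381,710.
Defendant has an out-of-state residence (+30%): $381,710 × 1.3 = $496,223.
$496,223 is within the $750,000 maximum.

$496,223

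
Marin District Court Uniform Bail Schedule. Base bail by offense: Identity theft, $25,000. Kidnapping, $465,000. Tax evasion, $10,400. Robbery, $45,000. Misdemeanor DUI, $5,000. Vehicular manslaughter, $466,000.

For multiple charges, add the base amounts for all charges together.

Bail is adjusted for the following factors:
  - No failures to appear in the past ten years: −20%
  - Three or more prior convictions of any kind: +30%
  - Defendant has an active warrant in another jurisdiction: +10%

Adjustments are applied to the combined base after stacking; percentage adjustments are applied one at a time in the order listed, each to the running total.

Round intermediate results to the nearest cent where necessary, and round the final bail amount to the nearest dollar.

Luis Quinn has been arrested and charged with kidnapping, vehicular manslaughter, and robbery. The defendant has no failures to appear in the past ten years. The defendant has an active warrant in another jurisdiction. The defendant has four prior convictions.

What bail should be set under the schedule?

Base amounts from the schedule: kidnapping $465,000; vehicular manslaughter $466,000; robbery $45,000.
Stacking rule: sum of all bases. $465,000 + $466,000 + $45,000 = $976,000.
No failures to appear in the past ten years (−20%): $976,000 × 0.8 = $780,800.
Three or more prior convictions of any kind (+30%): $780,800 × 1.3 = $1,015,040.
Defendant has an active warrant in another jurisdiction (+10%): $1,015,040 × 1.1 = $1,116,544.

$1,116,544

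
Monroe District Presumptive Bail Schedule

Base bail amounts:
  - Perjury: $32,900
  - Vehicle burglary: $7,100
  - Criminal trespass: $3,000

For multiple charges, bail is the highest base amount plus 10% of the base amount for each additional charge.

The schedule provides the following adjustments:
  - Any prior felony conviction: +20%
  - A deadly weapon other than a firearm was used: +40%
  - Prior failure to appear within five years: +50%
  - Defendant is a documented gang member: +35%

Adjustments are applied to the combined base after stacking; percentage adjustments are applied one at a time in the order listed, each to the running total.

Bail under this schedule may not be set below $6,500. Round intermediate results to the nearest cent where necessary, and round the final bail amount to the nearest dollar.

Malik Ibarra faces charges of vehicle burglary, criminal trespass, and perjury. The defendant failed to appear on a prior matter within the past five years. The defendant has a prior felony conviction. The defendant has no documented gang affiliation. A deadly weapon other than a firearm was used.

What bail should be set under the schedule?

$85,453

Base amounts from the schedule: vehicle burglary $7,100; criminal trespass $3,000; perjury $32,900.
Stacking rule: highest base plus 10% of each additional charge. Highest is perjury at $32,900. Additional: $7,100 × 10% = $710; $3,000 × 10% = $300. Combined base = $32,900 + $1,010 = $33,910.
Any prior felony conviction (+20%): $33,910 × 1.2 = $40,692.
A deadly weapon other than a firearm was used (+40%): $40,692 × 1.4 = $56,968.80.
Prior failure to appear within five years (+50%): $56,968.80 × 1.5 = $85,453.20.
$85,453.20 is at or above the $6,500 minimum.
Rounded to the nearest dollar: $85,453.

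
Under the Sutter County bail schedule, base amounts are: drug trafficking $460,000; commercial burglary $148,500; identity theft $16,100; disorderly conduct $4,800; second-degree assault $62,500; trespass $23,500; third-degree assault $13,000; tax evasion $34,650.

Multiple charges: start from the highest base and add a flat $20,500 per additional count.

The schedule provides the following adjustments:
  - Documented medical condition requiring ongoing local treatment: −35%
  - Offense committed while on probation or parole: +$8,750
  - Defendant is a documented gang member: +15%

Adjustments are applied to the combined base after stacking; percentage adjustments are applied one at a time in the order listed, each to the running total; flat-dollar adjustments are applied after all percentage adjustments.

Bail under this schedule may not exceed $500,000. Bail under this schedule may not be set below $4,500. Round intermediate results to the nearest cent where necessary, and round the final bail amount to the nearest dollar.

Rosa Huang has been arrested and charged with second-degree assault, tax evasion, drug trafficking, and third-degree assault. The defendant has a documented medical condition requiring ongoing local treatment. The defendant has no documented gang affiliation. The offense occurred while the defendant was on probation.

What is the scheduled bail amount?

Base amounts from the schedule: second-degree assault $62,500; tax evasion $34,650; drug trafficking $460,000; third-degree assault $13,000.
Stacking rule: highest base plus $20,500 per additional charge. Highest is drug trafficking at $460,000; 3 additional charges → +$61,500. Combined base = $521,500.
Documented medical condition requiring ongoing local treatment (−35%): $521,500 × 0.65 = $338,975.
Offense committed while on probation or parole (+$8,750 flat): $338,975 + $8,750 = $347,725.
$347,725 is within the $500,000 maximum.
$347,725 is at or above the $4,500 minimum.

$347,725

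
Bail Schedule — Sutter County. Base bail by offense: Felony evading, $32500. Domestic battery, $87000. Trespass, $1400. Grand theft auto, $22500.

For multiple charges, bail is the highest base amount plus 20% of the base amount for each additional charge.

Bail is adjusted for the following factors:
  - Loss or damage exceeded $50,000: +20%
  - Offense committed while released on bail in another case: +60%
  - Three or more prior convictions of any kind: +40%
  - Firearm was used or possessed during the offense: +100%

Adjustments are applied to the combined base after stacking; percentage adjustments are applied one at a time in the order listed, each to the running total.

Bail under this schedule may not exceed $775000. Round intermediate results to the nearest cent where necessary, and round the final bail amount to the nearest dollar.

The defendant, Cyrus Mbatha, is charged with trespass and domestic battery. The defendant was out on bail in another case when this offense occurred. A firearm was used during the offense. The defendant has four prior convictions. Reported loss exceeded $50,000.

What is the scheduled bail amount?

Base amounts from the schedule: trespass $1400; domestic battery $87000.
Stacking rule: highest base plus 20% of each additional charge. Highest is domestic battery at $87000. Additional: $1400 × 20% = $280. Combined base = $87000 + $280 = $87280.
Loss or damage exceeded $50,000 (+20%): $87280 × 1.2 = $104736.
Offense committed while released on bail in another case (+60%): $104736 × 1.6 = $167577.60.
Three or more prior convictions of any kind (+40%): $167577.60 × 1.4 = $234608.64.
Firearm was used or possessed during the offense (+100%): $234608.64 × 2 = $469217.28.
$469217.28 is within the $775000 maximum.
Rounded to the nearest dollar: $469217.

$469217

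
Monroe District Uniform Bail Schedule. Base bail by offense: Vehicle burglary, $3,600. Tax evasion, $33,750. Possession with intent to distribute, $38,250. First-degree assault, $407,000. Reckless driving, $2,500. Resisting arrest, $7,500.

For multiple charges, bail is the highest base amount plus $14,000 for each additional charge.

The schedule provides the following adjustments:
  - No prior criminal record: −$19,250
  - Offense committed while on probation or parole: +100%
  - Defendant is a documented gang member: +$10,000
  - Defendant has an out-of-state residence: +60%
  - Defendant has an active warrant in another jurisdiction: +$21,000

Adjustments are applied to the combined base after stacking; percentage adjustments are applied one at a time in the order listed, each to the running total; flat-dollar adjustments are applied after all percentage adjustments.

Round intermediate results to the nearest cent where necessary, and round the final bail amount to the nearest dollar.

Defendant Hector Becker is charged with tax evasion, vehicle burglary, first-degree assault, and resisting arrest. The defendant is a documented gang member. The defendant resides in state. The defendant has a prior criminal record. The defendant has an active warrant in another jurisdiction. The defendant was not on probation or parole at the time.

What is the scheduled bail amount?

$480,000

Base amounts from the schedule: tax evasion $33,750; vehicle burglary $3,600; first-degree assault $407,000; resisting arrest $7,500.
Stacking rule: highest base plus $14,000 per additional charge. Highest is first-degree assault at $407,000; 3 additional charges → +$42,000. Combined base = $449,000.
Defendant is a documented gang member (+$10,000 flat): $449,000 + $10,000 = $459,000.
Defendant has an active warrant in another jurisdiction (+$21,000 flat): $459,000 + $21,000 = $480,000.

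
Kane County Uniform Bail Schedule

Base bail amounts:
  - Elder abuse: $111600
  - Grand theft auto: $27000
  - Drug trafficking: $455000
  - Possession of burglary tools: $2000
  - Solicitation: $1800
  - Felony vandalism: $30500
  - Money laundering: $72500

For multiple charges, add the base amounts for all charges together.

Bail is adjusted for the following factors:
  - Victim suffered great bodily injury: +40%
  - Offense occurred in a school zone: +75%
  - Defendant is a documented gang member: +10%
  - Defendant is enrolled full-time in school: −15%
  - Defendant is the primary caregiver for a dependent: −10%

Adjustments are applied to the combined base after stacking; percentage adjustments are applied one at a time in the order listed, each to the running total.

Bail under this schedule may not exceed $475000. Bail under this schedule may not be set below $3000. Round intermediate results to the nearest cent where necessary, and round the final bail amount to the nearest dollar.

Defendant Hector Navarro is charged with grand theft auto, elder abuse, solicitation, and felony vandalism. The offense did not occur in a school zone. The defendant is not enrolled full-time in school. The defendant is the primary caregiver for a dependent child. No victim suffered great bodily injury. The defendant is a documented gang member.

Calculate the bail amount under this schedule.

$169191

Base amounts from the schedule: grand theft auto $27000; elder abuse $111600; solicitation $1800; felony vandalism $30500.
Stacking rule: sum of all bases. $27000 + $111600 + $1800 + $30500 = $170900.
Defendant is a documented gang member (+10%): $170900 × 1.1 = $187990.
Defendant is the primary caregiver for a dependent (−10%): $187990 × 0.9 = $169191.
$169191 is within the $475000 maximum.
$169191 is at or above the $3000 minimum.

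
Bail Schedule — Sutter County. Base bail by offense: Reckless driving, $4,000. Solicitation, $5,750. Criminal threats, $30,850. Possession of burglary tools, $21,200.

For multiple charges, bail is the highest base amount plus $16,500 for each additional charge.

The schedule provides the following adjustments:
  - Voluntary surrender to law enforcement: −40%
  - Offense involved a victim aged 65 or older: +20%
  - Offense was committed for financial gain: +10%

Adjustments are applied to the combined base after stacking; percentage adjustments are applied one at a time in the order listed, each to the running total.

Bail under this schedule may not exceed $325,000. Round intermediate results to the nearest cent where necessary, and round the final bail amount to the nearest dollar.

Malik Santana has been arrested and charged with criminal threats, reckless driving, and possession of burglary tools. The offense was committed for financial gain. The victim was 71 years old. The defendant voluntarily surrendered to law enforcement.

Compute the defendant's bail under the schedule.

Base amounts from the schedule: criminal threats $30,850; reckless driving $4,000; possession of burglary tools $21,200.
Stacking rule: highest base plus $16,500 per additional charge. Highest is criminal threats at $30,850; 2 additional charges → +$33,000. Combined base = $63,850.
Voluntary surrender to law enforcement (−40%): $63,850 × 0.6 = $38,310.
Offense involved a victim aged 65 or older (+20%): $38,310 × 1.2 = $45,972.
Offense was committed for financial gain (+10%): $45,972 × 1.1 = $50,569.20.
$50,569.20 is within the $325,000 maximum.
Rounded to the nearest dollar: $50,569.

$50,569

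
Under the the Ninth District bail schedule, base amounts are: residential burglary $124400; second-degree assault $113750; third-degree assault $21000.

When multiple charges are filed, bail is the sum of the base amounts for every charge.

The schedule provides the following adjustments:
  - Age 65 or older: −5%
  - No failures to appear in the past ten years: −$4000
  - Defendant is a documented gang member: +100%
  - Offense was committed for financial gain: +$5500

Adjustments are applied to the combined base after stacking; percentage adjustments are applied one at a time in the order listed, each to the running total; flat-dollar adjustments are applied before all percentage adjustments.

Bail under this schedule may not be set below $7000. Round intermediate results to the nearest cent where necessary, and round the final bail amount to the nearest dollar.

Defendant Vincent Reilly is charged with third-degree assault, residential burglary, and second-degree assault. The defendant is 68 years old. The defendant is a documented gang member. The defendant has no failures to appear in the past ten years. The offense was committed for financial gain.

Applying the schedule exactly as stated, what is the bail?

Base amounts from the schedule: third-degree assault $21000; residential burglary $124400; second-degree assault $113750.
Stacking rule: sum of all bases. $21000 + $124400 + $113750 = $259150.
No failures to appear in the past ten years (−$4000 flat): $259150 − $4000 = $255150.
Offense was committed for financial gain (+$5500 flat): $255150 + $5500 = $260650.
Age 65 or older (−5%): $260650 × 0.95 = $247617.50.
Defendant is a documented gang member (+100%): $247617.50 × 2 = $495235.
$495235 is at or above the $7000 minimum.

$495235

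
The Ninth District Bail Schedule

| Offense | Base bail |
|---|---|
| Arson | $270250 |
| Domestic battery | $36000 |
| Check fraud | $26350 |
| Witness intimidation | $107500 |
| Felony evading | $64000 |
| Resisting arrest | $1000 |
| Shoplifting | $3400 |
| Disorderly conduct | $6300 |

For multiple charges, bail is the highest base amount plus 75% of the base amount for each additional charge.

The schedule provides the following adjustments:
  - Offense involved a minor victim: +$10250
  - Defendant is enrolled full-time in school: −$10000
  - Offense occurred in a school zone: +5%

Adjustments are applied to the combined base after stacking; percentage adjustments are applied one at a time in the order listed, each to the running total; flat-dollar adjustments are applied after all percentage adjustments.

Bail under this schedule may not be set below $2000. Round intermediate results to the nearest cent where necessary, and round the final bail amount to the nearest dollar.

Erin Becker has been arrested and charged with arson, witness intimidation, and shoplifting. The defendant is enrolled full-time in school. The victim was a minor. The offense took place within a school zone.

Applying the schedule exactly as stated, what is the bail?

$371346

Base amounts from the schedule: arson $270250; witness intimidation $107500; shoplifting $3400.
Stacking rule: highest base plus 75% of each additional charge. Highest is arson at $270250. Additional: $107500 × 75% = $80625; $3400 × 75% = $2550. Combined base = $270250 + $83175 = $353425.
Offense occurred in a school zone (+5%): $353425 × 1.05 = $371096.25.
Offense involved a minor victim (+$10250 flat): $371096.25 + $10250 = $381346.25.
Defendant is enrolled full-time in school (−$10000 flat): $381346.25 − $10000 = $371346.25.
$371346.25 is at or above the $2000 minimum.
Rounded to the nearest dollar: $371346.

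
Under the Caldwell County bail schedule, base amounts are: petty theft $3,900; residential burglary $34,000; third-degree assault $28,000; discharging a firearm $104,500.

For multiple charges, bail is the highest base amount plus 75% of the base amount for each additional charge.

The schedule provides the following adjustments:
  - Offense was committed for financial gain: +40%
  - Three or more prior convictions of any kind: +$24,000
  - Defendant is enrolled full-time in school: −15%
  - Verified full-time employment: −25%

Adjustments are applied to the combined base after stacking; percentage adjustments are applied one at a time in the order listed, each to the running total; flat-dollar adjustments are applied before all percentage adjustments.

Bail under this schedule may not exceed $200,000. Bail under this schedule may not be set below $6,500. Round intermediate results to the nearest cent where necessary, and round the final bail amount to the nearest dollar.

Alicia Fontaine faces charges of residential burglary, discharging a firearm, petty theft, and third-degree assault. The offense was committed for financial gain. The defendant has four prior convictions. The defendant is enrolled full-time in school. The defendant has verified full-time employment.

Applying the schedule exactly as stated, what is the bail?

Base amounts from the schedule: residential burglary $34,000; discharging a firearm $104,500; petty theft $3,900; third-degree assault $28,000.
Stacking rule: highest base plus 75% of each additional charge. Highest is discharging a firearm at $104,500. Additional: $34,000 × 75% = $25,500; $3,900 × 75% = $2,925; $28,000 × 75% = $21,000. Combined base = $104,500 + $49,425 = $153,925.
Three or more prior convictions of any kind (+$24,000 flat): $153,925 + $24,000 = $177,925.
Offense was committed for financial gain (+40%): $177,925 × 1.4 = $249,095.
Defendant is enrolled full-time in school (−15%): $249,095 × 0.85 = $211,730.75.
Verified full-time employment (−25%): $211,730.75 × 0.75 = $158,798.06.
$158,798.06 is within the $200,000 maximum.
$158,798.06 is at or above the $6,500 minimum.
Rounded to the nearest dollar: $158,798.

$158,798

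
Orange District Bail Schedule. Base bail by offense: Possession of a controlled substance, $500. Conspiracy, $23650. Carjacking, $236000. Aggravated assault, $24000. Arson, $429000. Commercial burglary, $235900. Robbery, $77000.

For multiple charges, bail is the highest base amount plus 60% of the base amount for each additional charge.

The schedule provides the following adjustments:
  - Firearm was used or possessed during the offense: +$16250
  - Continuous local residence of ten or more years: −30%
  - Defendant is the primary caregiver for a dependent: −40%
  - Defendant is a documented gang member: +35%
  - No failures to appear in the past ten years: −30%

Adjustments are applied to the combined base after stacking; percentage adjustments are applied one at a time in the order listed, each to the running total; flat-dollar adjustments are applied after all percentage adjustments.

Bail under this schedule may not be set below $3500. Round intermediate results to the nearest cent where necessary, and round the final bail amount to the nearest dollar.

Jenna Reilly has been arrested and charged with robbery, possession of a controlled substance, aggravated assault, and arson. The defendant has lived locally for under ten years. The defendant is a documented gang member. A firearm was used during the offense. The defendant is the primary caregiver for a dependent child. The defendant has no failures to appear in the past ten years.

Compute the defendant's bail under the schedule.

$294023

Base amounts from the schedule: robbery $77000; possession of a controlled substance $500; aggravated assault $24000; arson $429000.
Stacking rule: highest base plus 60% of each additional charge. Highest is arson at $429000. Additional: $77000 × 60% = $46200; $500 × 60% = $300; $24000 × 60% = $14400. Combined base = $429000 + $60900 = $489900.
Defendant is the primary caregiver for a dependent (−40%): $489900 × 0.6 = $293940.
Defendant is a documented gang member (+35%): $293940 × 1.35 = $396819.
No failures to appear in the past ten years (−30%): $396819 × 0.7 = $277773.30.
Firearm was used or possessed during the offense (+$16250 flat): $277773.30 + $16250 = $294023.30.
$294023.30 is at or above the $3500 minimum.
Rounded to the nearest dollar: $294023.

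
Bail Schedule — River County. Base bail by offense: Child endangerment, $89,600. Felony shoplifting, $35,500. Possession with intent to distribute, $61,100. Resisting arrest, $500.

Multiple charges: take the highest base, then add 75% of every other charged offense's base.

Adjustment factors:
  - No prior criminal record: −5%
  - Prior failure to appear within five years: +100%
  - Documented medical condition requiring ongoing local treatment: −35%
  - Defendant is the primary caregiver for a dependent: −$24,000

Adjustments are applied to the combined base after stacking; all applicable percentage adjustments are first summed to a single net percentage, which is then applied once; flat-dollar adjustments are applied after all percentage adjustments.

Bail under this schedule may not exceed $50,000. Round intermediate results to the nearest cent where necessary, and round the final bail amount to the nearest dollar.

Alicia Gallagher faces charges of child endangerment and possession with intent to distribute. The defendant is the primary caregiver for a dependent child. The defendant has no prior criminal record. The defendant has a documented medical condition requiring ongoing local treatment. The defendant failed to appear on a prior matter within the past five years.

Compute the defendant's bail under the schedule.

Base amounts from the schedule: child endangerment $89,600; possession with intent to distribute $61,100.
Stacking rule: highest base plus 75% of each additional charge. Highest is child endangerment at $89,600. Additional: $61,100 × 75% = $45,825. Combined base = $89,600 + $45,825 = $135,425.
Net percentage adjustment: −5% +100% −35% = +60%. $135,425 × 1.6 = $216,680.
Defendant is the primary caregiver for a dependent (−$24,000 flat): $216,680 − $24,000 = $192,680.
Result $192,680 exceeds the maximum of $50,000; bail is capped at $50,000.

$50,000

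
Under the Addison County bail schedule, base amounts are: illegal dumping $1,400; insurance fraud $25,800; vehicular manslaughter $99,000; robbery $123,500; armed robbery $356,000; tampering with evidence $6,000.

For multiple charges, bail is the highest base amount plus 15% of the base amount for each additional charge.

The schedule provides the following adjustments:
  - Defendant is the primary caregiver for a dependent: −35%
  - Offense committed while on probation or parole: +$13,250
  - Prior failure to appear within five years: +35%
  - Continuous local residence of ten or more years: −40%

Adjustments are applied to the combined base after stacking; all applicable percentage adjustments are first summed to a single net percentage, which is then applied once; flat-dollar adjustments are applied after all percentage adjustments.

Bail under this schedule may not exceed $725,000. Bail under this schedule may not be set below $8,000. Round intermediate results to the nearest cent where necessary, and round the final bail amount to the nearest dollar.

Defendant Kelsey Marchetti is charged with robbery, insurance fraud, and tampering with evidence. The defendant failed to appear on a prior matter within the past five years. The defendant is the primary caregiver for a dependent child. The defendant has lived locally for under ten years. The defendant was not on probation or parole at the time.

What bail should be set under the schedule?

Base amounts from the schedule: robbery $123,500; insurance fraud $25,800; tampering with evidence $6,000.
Stacking rule: highest base plus 15% of each additional charge. Highest is robbery at $123,500. Additional: $25,800 × 15% = $3,870; $6,000 × 15% = $900. Combined base = $123,500 + $4,770 = $128,270.
Net percentage adjustment: −35% +35% = +0%. $128,270 × 1 = $128,270.
$128,270 is within the $725,000 maximum.
$128,270 is at or above the $8,000 minimum.

$128,270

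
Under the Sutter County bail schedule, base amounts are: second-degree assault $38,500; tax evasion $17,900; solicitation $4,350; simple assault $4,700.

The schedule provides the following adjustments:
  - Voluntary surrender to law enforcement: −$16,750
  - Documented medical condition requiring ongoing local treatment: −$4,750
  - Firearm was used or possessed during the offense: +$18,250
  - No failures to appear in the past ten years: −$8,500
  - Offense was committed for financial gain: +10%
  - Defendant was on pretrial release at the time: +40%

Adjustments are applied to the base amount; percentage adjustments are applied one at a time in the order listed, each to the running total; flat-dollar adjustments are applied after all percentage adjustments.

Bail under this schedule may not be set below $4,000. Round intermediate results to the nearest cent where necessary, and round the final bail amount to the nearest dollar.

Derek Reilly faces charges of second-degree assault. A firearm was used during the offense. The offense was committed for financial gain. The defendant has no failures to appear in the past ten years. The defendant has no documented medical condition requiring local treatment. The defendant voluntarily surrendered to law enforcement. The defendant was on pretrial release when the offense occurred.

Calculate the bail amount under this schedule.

Base amounts from the schedule: second-degree assault $38,500.
Single charge. Combined base = $38,500.
Offense was committed for financial gain (+10%): $38,500 × 1.1 = $42,350.
Defendant was on pretrial release at the time (+40%): $42,350 × 1.4 = $59,290.
Voluntary surrender to law enforcement (−$16,750 flat): $59,290 − $16,750 = $42,540.
Firearm was used or possessed during the offense (+$18,250 flat): $42,540 + $18,250 = $60,790.
No failures to appear in the past ten years (−$8,500 flat): $60,790 − $8,500 = $52,290.
$52,290 is at or above the $4,000 minimum.

$52,290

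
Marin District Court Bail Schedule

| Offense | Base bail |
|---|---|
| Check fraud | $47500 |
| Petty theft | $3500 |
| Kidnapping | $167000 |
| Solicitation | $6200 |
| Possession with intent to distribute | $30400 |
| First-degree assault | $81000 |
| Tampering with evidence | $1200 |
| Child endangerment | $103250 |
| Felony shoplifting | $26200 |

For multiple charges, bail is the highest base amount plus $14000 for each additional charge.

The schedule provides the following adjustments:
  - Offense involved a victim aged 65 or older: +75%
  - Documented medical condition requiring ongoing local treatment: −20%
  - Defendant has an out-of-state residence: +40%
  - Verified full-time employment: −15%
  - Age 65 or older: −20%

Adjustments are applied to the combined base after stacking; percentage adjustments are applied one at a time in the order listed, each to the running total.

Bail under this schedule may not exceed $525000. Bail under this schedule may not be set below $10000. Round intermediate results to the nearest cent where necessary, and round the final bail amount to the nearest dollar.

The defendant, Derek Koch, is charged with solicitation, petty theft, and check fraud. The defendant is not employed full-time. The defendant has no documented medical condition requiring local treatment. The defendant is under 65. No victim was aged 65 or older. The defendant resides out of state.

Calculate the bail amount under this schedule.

$105700

Base amounts from the schedule: solicitation $6200; petty theft $3500; check fraud $47500.
Stacking rule: highest base plus $14000 per additional charge. Highest is check fraud at $47500; 2 additional charges → +$28000. Combined base = $75500.
Defendant has an out-of-state residence (+40%): $75500 × 1.4 = $105700.
$105700 is within the $525000 maximum.
$105700 is at or above the $10000 minimum.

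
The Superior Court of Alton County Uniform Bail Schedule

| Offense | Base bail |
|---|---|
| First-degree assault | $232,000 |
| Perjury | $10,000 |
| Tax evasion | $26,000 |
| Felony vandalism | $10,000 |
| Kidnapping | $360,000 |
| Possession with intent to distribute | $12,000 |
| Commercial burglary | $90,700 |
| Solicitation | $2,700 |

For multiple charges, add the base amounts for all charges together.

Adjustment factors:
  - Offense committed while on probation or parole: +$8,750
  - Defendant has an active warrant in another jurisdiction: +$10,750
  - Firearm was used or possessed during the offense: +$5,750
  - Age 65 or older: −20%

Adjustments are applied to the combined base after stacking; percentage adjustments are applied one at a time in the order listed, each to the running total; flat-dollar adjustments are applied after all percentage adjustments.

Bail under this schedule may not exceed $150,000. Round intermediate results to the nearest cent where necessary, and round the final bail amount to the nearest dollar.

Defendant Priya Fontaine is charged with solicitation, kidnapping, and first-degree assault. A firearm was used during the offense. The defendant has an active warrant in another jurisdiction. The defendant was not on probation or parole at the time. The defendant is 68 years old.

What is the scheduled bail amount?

$150,000

Base amounts from the schedule: solicitation $2,700; kidnapping $360,000; first-degree assault $232,000.
Stacking rule: sum of all bases. $2,700 + $360,000 + $232,000 = $594,700.
Age 65 or older (−20%): $594,700 × 0.8 = $475,760.
Defendant has an active warrant in another jurisdiction (+$10,750 flat): $475,760 + $10,750 = $486,510.
Firearm was used or possessed during the offense (+$5,750 flat): $486,510 + $5,750 = $492,260.
Result $492,260 exceeds the maximum of $150,000; bail is capped at $150,000.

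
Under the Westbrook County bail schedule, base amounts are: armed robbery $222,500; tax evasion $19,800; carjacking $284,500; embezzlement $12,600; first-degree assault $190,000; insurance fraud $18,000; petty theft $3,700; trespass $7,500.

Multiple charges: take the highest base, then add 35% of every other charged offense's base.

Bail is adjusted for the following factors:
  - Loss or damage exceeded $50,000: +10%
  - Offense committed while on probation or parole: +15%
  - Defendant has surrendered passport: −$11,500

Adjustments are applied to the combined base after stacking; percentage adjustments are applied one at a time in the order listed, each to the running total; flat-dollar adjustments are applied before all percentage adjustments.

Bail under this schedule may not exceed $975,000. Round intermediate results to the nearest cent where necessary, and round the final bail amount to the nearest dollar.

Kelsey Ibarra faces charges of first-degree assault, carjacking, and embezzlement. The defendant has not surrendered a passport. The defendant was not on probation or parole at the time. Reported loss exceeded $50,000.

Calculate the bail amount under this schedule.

$390,951

Base amounts from the schedule: first-degree assault $190,000; carjacking $284,500; embezzlement $12,600.
Stacking rule: highest base plus 35% of each additional charge. Highest is carjacking at $284,500. Additional: $190,000 × 35% = $66,500; $12,600 × 35% = $4,410. Combined base = $284,500 + $70,910 = $355,410.
Loss or damage exceeded $50,000 (+10%): $355,410 × 1.1 = $390,951.
$390,951 is within the $975,000 maximum.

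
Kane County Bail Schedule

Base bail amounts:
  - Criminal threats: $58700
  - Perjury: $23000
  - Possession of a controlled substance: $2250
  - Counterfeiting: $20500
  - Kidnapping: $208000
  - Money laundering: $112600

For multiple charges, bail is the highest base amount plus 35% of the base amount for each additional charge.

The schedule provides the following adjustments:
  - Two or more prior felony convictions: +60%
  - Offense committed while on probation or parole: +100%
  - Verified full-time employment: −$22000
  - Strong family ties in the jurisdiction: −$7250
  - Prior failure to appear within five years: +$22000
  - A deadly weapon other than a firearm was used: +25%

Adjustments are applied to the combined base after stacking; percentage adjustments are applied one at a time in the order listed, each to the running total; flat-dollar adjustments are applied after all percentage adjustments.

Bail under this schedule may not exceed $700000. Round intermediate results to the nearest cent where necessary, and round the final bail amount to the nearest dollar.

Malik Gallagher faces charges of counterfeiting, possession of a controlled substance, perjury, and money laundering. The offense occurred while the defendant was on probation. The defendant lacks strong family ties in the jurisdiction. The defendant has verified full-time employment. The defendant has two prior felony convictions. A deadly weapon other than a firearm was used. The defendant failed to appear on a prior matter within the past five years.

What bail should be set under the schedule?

$514450

Base amounts from the schedule: counterfeiting $20500; possession of a controlled substance $2250; perjury $23000; money laundering $112600.
Stacking rule: highest base plus 35% of each additional charge. Highest is money laundering at $112600. Additional: $20500 × 35% = $7175; $2250 × 35% = $787.50; $23000 × 35% = $8050. Combined base = $112600 + $16012.50 = $128612.50.
Two or more prior felony convictions (+60%): $128612.50 × 1.6 = $205780.
Offense committed while on probation or parole (+100%): $205780 × 2 = $411560.
A deadly weapon other than a firearm was used (+25%): $411560 × 1.25 = $514450.
Verified full-time employment (−$22000 flat): $514450 − $22000 = $492450.
Prior failure to appear within five years (+$22000 flat): $492450 + $22000 = $514450.
$514450 is within the $700000 maximum.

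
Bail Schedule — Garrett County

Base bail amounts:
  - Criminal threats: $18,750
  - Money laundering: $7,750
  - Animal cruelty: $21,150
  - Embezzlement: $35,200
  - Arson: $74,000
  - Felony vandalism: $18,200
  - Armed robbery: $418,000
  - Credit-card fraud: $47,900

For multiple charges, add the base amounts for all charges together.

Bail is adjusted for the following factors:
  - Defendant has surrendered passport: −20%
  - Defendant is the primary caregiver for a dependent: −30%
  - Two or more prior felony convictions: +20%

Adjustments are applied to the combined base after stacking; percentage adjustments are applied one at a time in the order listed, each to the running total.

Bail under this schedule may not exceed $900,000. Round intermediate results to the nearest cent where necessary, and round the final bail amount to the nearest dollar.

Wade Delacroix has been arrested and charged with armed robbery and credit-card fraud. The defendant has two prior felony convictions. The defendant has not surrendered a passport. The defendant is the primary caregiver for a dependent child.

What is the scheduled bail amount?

Base amounts from the schedule: armed robbery $418,000; credit-card fraud $47,900.
Stacking rule: sum of all bases. $418,000 + $47,900 = $465,900.
Defendant is the primary caregiver for a dependent (−30%): $465,900 × 0.7 = $326,130.
Two or more prior felony convictions (+20%): $326,130 × 1.2 = $391,356.
$391,356 is within the $900,000 maximum.

$391,356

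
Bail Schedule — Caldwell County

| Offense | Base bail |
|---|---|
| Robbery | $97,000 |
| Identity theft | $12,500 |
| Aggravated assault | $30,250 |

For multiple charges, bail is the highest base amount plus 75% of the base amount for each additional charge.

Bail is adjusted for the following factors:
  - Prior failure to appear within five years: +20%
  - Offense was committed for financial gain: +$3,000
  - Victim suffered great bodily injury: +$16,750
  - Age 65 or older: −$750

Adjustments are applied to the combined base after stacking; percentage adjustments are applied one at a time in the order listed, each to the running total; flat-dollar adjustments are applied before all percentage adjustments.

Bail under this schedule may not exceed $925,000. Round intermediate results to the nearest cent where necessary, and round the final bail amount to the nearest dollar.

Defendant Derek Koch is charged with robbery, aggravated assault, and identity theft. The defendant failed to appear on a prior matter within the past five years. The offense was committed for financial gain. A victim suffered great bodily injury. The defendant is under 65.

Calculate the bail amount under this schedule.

Base amounts from the schedule: robbery $97,000; aggravated assault $30,250; identity theft $12,500.
Stacking rule: highest base plus 75% of each additional charge. Highest is robbery at $97,000. Additional: $30,250 × 75% = $22,687.50; $12,500 × 75% = $9,375. Combined base = $97,000 + $32,062.50 = $129,062.50.
Offense was committed for financial gain (+$3,000 flat): $129,062.50 + $3,000 = $132,062.50.
Victim suffered great bodily injury (+$16,750 flat): $132,062.50 + $16,750 = $148,812.50.
Prior failure to appear within five years (+20%): $148,812.50 × 1.2 = $178,575.
$178,575 is within the $925,000 maximum.

$178,575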